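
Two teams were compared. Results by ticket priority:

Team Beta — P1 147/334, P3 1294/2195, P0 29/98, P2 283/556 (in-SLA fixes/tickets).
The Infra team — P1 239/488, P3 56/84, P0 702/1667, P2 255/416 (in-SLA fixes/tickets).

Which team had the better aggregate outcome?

Team Beta

P1: Team Beta 147/334 = 44.0%, the Infra team 239/488 = 49.0% → the Infra team
P3: Team Beta 1294/2195 = 59.0%, the Infra team 56/84 = 66.7% → the Infra team
P0: Team Beta 29/98 = 29.6%, the Infra team 702/1667 = 42.1% → the Infra team
P2: Team Beta 283/556 = 50.9%, the Infra team 255/416 = 61.3% → the Infra team
Overall: Team Beta 1753/3183 = 55.1%, the Infra team 1252/2655 = 47.2% → Team Beta
(The Infra team wins every ticket group but Team Beta wins overall — the Infra team's tickets skew toward the low-rate P0 group.)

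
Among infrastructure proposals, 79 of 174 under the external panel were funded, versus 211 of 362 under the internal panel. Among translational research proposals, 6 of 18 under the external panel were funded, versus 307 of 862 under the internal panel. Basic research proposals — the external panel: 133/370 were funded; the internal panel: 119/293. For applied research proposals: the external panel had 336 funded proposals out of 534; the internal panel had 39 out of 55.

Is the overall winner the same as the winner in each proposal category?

Infrastructure: the external panel 79/174 = 45.4%, the internal panel 211/362 = 58.3% → the internal panel
Translational research: the external panel 6/18 = 33.3%, the internal panel 307/862 = 35.6% → the internal panel
Basic research: the external panel 133/370 = 35.9%, the internal panel 119/293 = 40.6% → the internal panel
Applied research: the external panel 336/534 = 62.9%, the internal panel 39/55 = 70.9% → the internal panel
Overall: the external panel 554/1096 = 50.5%, the internal panel 676/1572 = 43.0% → the external panel
The internal panel wins each proposal group but the external panel wins overall — the comparison reverses. The internal panel's proposals skew toward translational research, which has a lower base rate.

No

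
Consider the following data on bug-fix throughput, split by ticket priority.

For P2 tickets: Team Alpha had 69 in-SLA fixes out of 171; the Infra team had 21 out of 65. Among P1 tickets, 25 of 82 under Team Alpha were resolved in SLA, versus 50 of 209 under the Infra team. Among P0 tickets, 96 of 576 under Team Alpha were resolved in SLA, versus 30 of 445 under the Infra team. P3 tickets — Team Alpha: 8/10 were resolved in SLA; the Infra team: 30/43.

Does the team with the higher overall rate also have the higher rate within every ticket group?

P2: Team Alpha 69/171 = 40.4%, the Infra team 21/65 = 32.3% → Team Alpha
P1: Team Alpha 25/82 = 30.5%, the Infra team 50/209 = 23.9% → Team Alpha
P0: Team Alpha 96/576 = 16.7%, the Infra team 30/445 = 6.7% → Team Alpha
P3: Team Alpha 8/10 = 80.0%, the Infra team 30/43 = 69.8% → Team Alpha
Overall: Team Alpha 198/839 = 23.6%, the Infra team 131/762 = 17.2% → Team Alpha
Team Alpha wins overall and in every ticket group — no reversal.

Yes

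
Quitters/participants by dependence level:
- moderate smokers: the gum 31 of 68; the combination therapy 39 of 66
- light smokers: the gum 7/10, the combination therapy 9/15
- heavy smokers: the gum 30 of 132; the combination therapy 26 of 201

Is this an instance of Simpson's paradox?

Moderate smokers: the gum 31/68 = 45.6%, the combination therapy 39/66 = 59.1% → the combination therapy
Light smokers: the gum 7/10 = 70.0%, the combination therapy 9/15 = 60.0% → the gum
Heavy smokers: the gum 30/132 = 22.7%, the combination therapy 26/201 = 12.9% → the gum
Overall: the gum 68/210 = 32.4%, the combination therapy 74/282 = 26.2% → the gum
Neither sweeps: the gum wins 2 of 3 groups, the combination therapy wins 1. The gum wins overall but not every group — no Simpson reversal.

No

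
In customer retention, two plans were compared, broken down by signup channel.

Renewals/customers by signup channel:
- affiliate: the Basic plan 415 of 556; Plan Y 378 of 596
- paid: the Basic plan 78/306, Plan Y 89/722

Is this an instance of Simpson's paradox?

No

Affiliate: the Basic plan 415/556 = 74.6%, Plan Y 378/596 = 63.4% → the Basic plan
Paid: the Basic plan 78/306 = 25.5%, Plan Y 89/722 = 12.3% → the Basic plan
Overall: the Basic plan 493/862 = 57.2%, Plan Y 467/1318 = 35.4% → the Basic plan
The Basic plan wins overall and in every signup group — no reversal.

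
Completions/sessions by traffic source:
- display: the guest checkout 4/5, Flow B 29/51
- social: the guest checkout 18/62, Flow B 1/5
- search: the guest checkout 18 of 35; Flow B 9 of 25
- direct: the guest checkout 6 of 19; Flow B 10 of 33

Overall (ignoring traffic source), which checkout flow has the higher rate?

Display: the guest checkout 4/5 = 80.0%, Flow B 29/51 = 56.9% → the guest checkout
Social: the guest checkout 18/62 = 29.0%, Flow B 1/5 = 20.0% → the guest checkout
Search: the guest checkout 18/35 = 51.4%, Flow B 9/25 = 36.0% → the guest checkout
Direct: the guest checkout 6/19 = 31.6%, Flow B 10/33 = 30.3% → the guest checkout
Overall: the guest checkout 46/121 = 38.0%, Flow B 49/114 = 43.0% → Flow B
(The guest checkout wins every traffic group but Flow B wins overall — the guest checkout's sessions skew toward the low-rate social group.)

Flow B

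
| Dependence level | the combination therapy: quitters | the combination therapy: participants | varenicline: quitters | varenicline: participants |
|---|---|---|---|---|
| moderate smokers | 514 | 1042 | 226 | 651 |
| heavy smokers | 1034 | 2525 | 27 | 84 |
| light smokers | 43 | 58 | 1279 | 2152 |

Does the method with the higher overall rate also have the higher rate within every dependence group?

Moderate smokers: the combination therapy 514/1042 = 49.3%, varenicline 226/651 = 34.7% → the combination therapy
Heavy smokers: the combination therapy 1034/2525 = 41.0%, varenicline 27/84 = 32.1% → the combination therapy
Light smokers: the combination therapy 43/58 = 74.1%, varenicline 1279/2152 = 59.4% → the combination therapy
Overall: the combination therapy 1591/3625 = 43.9%, varenicline 1532/2887 = 53.1% → varenicline
The combination therapy wins each dependence group but varenicline wins overall — the comparison reverses. The combination therapy's participants skew toward heavy smokers, which has a lower base rate.

No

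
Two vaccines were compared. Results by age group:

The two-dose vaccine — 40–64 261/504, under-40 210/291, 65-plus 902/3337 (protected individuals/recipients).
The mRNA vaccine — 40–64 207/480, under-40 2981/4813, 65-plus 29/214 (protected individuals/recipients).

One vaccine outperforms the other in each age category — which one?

40–64: the two-dose vaccine 261/504 = 51.8%, the mRNA vaccine 207/480 = 43.1% → the two-dose vaccine
Under-40: the two-dose vaccine 210/291 = 72.2%, the mRNA vaccine 2981/4813 = 61.9% → the two-dose vaccine
65-plus: the two-dose vaccine 902/3337 = 27.0%, the mRNA vaccine 29/214 = 13.6% → the two-dose vaccine
The two-dose vaccine has the higher rate in all 3 groups.

the two-dose vaccine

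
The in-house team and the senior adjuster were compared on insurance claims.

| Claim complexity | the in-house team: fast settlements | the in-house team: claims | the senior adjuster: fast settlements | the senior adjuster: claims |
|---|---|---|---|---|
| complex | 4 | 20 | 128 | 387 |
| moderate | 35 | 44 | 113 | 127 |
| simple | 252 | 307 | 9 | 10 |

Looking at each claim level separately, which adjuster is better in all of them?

Complex: the in-house team 4/20 = 20.0%, the senior adjuster 128/387 = 33.1% → the senior adjuster
Moderate: the in-house team 35/44 = 79.5%, the senior adjuster 113/127 = 89.0% → the senior adjuster
Simple: the in-house team 252/307 = 82.1%, the senior adjuster 9/10 = 90.0% → the senior adjuster
The senior adjuster has the higher rate in all 3 groups.

the senior adjuster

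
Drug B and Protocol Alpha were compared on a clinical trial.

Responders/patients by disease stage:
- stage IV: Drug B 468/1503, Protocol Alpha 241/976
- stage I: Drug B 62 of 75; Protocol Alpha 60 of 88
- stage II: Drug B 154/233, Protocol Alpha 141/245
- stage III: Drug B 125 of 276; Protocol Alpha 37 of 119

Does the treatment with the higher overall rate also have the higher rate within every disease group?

Stage IV: Drug B 468/1503 = 31.1%, Protocol Alpha 241/976 = 24.7% → Drug B
Stage I: Drug B 62/75 = 82.7%, Protocol Alpha 60/88 = 68.2% → Drug B
Stage II: Drug B 154/233 = 66.1%, Protocol Alpha 141/245 = 57.6% → Drug B
Stage III: Drug B 125/276 = 45.3%, Protocol Alpha 37/119 = 31.1% → Drug B
Overall: Drug B 809/2087 = 38.8%, Protocol Alpha 479/1428 = 33.5% → Drug B
Drug B wins overall and in every disease group — no reversal.

Yes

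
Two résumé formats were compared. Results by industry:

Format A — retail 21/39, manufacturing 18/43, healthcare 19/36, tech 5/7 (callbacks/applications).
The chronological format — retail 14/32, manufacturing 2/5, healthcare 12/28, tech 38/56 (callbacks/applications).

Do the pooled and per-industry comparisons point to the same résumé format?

No

Retail: Format A 21/39 = 53.8%, the chronological format 14/32 = 43.8% → Format A
Manufacturing: Format A 18/43 = 41.9%, the chronological format 2/5 = 40.0% → Format A
Healthcare: Format A 19/36 = 52.8%, the chronological format 12/28 = 42.9% → Format A
Tech: Format A 5/7 = 71.4%, the chronological format 38/56 = 67.9% → Format A
Overall: Format A 63/125 = 50.4%, the chronological format 66/121 = 54.5% → the chronological format
Format A wins each industry group but the chronological format wins overall — the comparison reverses. Format A's applications skew toward manufacturing, which has a lower base rate.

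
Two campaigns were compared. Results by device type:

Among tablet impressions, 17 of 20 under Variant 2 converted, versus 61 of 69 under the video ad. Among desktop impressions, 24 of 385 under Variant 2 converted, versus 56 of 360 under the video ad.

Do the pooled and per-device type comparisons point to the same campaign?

Tablet: Variant 2 17/20 = 85.0%, the video ad 61/69 = 88.4% → the video ad
Desktop: Variant 2 24/385 = 6.2%, the video ad 56/360 = 15.6% → the video ad
Overall: Variant 2 41/405 = 10.1%, the video ad 117/429 = 27.3% → the video ad
The video ad wins overall and in every device group — no reversal.

Yes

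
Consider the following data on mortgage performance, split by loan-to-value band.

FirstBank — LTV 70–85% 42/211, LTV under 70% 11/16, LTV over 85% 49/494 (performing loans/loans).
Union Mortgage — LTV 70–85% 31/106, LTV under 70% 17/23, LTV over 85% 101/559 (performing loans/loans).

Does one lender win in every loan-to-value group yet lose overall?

LTV 70–85%: FirstBank 42/211 = 19.9%, Union Mortgage 31/106 = 29.2% → Union Mortgage
LTV under 70%: FirstBank 11/16 = 68.8%, Union Mortgage 17/23 = 73.9% → Union Mortgage
LTV over 85%: FirstBank 49/494 = 9.9%, Union Mortgage 101/559 = 18.1% → Union Mortgage
Overall: FirstBank 102/721 = 14.1%, Union Mortgage 149/688 = 21.7% → Union Mortgage
Union Mortgage wins overall and in every loan-to-value group — no reversal.

No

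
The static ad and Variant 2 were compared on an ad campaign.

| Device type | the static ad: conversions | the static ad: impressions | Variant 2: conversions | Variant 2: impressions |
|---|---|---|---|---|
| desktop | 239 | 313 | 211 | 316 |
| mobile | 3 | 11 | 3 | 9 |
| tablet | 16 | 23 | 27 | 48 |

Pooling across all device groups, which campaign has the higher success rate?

Desktop: the static ad 239/313 = 76.4%, Variant 2 211/316 = 66.8% → the static ad
Mobile: the static ad 3/11 = 27.3%, Variant 2 3/9 = 33.3% → Variant 2
Tablet: the static ad 16/23 = 69.6%, Variant 2 27/48 = 56.2% → the static ad
Overall: the static ad 258/347 = 74.4%, Variant 2 241/373 = 64.6% → the static ad
(Neither sweeps every device group, but the static ad has the higher pooled rate.)

the static ad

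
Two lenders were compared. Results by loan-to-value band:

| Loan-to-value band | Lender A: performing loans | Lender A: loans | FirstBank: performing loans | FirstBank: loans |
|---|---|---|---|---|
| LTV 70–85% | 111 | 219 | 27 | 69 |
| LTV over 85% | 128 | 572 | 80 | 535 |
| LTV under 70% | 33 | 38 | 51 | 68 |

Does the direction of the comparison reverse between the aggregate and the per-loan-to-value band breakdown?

LTV 70–85%: Lender A 111/219 = 50.7%, FirstBank 27/69 = 39.1% → Lender A
LTV over 85%: Lender A 128/572 = 22.4%, FirstBank 80/535 = 15.0% → Lender A
LTV under 70%: Lender A 33/38 = 86.8%, FirstBank 51/68 = 75.0% → Lender A
Overall: Lender A 272/829 = 32.8%, FirstBank 158/672 = 23.5% → Lender A
Lender A wins overall and in every loan-to-value group — no reversal.

No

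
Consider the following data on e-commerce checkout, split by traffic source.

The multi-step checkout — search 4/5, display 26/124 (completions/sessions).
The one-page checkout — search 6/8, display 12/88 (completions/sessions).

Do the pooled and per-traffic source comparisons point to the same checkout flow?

Yes

Search: the multi-step checkout 4/5 = 80.0%, the one-page checkout 6/8 = 75.0% → the multi-step checkout
Display: the multi-step checkout 26/124 = 21.0%, the one-page checkout 12/88 = 13.6% → the multi-step checkout
Overall: the multi-step checkout 30/129 = 23.3%, the one-page checkout 18/96 = 18.8% → the multi-step checkout
The multi-step checkout wins overall and in every traffic group — no reversal.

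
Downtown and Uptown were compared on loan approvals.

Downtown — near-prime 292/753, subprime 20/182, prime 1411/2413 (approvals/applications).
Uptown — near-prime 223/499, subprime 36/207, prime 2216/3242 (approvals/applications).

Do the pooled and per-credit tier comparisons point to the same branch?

Yes

Near-prime: Downtown 292/753 = 38.8%, Uptown 223/499 = 44.7% → Uptown
Subprime: Downtown 20/182 = 11.0%, Uptown 36/207 = 17.4% → Uptown
Prime: Downtown 1411/2413 = 58.5%, Uptown 2216/3242 = 68.4% → Uptown
Overall: Downtown 1723/3348 = 51.5%, Uptown 2475/3948 = 62.7% → Uptown
Uptown wins overall and in every credit group — no reversal.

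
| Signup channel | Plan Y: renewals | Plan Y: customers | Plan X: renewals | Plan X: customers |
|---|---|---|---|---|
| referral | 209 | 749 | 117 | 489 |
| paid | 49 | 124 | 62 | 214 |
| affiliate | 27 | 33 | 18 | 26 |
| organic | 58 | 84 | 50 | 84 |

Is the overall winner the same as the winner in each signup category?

Referral: Plan Y 209/749 = 27.9%, Plan X 117/489 = 23.9% → Plan Y
Paid: Plan Y 49/124 = 39.5%, Plan X 62/214 = 29.0% → Plan Y
Affiliate: Plan Y 27/33 = 81.8%, Plan X 18/26 = 69.2% → Plan Y
Organic: Plan Y 58/84 = 69.0%, Plan X 50/84 = 59.5% → Plan Y
Overall: Plan Y 343/990 = 34.6%, Plan X 247/813 = 30.4% → Plan Y
Plan Y wins overall and in every signup group — no reversal.

Yes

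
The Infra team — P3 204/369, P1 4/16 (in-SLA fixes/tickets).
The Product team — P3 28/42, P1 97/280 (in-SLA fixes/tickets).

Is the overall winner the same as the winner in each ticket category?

P3: the Infra team 204/369 = 55.3%, the Product team 28/42 = 66.7% → the Product team
P1: the Infra team 4/16 = 25.0%, the Product team 97/280 = 34.6% → the Product team
Overall: the Infra team 208/385 = 54.0%, the Product team 125/322 = 38.8% → the Infra team
The Product team wins each ticket group but the Infra team wins overall — the comparison reverses. The Product team's tickets skew toward P1, which has a lower base rate.

No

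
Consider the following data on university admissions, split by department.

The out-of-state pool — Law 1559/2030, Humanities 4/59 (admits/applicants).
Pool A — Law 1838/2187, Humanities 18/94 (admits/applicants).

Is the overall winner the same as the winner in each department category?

Yes

Law: the out-of-state pool 1559/2030 = 76.8%, Pool A 1838/2187 = 84.0% → Pool A
Humanities: the out-of-state pool 4/59 = 6.8%, Pool A 18/94 = 19.1% → Pool A
Overall: the out-of-state pool 1563/2089 = 74.8%, Pool A 1856/2281 = 81.4% → Pool A
Pool A wins overall and in every department group — no reversal.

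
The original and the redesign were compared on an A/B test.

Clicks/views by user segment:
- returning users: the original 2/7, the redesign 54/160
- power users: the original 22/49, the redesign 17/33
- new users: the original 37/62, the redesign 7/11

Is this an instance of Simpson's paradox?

Returning users: the original 2/7 = 28.6%, the redesign 54/160 = 33.8% → the redesign
Power users: the original 22/49 = 44.9%, the redesign 17/33 = 51.5% → the redesign
New users: the original 37/62 = 59.7%, the redesign 7/11 = 63.6% → the redesign
Overall: the original 61/118 = 51.7%, the redesign 78/204 = 38.2% → the original
The redesign wins each user group but the original wins overall — the comparison reverses. The redesign's views skew toward returning users, which has a lower base rate.

Yes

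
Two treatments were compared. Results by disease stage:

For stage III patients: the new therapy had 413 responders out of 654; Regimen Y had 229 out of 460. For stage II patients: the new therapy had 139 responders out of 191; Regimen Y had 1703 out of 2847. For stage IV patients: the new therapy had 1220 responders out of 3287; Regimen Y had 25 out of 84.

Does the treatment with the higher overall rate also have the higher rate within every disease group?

No

Stage III: the new therapy 413/654 = 63.1%, Regimen Y 229/460 = 49.8% → the new therapy
Stage II: the new therapy 139/191 = 72.8%, Regimen Y 1703/2847 = 59.8% → the new therapy
Stage IV: the new therapy 1220/3287 = 37.1%, Regimen Y 25/84 = 29.8% → the new therapy
Overall: the new therapy 1772/4132 = 42.9%, Regimen Y 1957/3391 = 57.7% → Regimen Y
The new therapy wins each disease group but Regimen Y wins overall — the comparison reverses. The new therapy's patients skew toward stage IV, which has a lower base rate.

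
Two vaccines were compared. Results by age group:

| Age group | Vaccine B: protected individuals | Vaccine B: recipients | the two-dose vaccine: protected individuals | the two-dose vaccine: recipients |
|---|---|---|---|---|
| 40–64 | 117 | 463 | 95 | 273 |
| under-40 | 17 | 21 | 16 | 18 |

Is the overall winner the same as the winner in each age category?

Yes

40–64: Vaccine B 117/463 = 25.3%, the two-dose vaccine 95/273 = 34.8% → the two-dose vaccine
Under-40: Vaccine B 17/21 = 81.0%, the two-dose vaccine 16/18 = 88.9% → the two-dose vaccine
Overall: Vaccine B 134/484 = 27.7%, the two-dose vaccine 111/291 = 38.1% → the two-dose vaccine
The two-dose vaccine wins overall and in every age group — no reversal.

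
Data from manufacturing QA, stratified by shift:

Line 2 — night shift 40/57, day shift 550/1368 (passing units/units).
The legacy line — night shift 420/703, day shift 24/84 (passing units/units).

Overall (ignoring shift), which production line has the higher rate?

the legacy line

Night shift: Line 2 40/57 = 70.2%, the legacy line 420/703 = 59.7% → Line 2
Day shift: Line 2 550/1368 = 40.2%, the legacy line 24/84 = 28.6% → Line 2
Overall: Line 2 590/1425 = 41.4%, the legacy line 444/787 = 56.4% → the legacy line
(Line 2 wins every shift group but the legacy line wins overall — Line 2's units skew toward the low-rate day shift group.)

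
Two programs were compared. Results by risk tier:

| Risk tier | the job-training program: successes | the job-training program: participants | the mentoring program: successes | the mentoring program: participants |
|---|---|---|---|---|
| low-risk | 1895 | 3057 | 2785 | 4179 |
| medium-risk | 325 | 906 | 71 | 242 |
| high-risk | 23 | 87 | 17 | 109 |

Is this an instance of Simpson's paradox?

No

Low-risk: the job-training program 1895/3057 = 62.0%, the mentoring program 2785/4179 = 66.6% → the mentoring program
Medium-risk: the job-training program 325/906 = 35.9%, the mentoring program 71/242 = 29.3% → the job-training program
High-risk: the job-training program 23/87 = 26.4%, the mentoring program 17/109 = 15.6% → the job-training program
Overall: the job-training program 2243/4050 = 55.4%, the mentoring program 2873/4530 = 63.4% → the mentoring program
Neither sweeps: the job-training program wins 2 of 3 groups, the mentoring program wins 1. The mentoring program wins overall but not every group — no Simpson reversal.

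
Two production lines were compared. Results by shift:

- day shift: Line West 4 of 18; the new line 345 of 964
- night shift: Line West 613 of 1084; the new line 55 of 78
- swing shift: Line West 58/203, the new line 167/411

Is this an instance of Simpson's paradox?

Yes

Day shift: Line West 4/18 = 22.2%, the new line 345/964 = 35.8% → the new line
Night shift: Line West 613/1084 = 56.5%, the new line 55/78 = 70.5% → the new line
Swing shift: Line West 58/203 = 28.6%, the new line 167/411 = 40.6% → the new line
Overall: Line West 675/1305 = 51.7%, the new line 567/1453 = 39.0% → Line West
The new line wins each shift group but Line West wins overall — the comparison reverses. The new line's units skew toward day shift, which has a lower base rate.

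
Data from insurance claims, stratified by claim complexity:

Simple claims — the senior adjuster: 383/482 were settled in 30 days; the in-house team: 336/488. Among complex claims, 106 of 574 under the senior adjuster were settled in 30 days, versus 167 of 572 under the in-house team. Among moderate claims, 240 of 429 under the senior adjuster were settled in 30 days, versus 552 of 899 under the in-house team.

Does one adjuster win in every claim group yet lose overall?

No

Simple: the senior adjuster 383/482 = 79.5%, the in-house team 336/488 = 68.9% → the senior adjuster
Complex: the senior adjuster 106/574 = 18.5%, the in-house team 167/572 = 29.2% → the in-house team
Moderate: the senior adjuster 240/429 = 55.9%, the in-house team 552/899 = 61.4% → the in-house team
Overall: the senior adjuster 729/1485 = 49.1%, the in-house team 1055/1959 = 53.9% → the in-house team
Neither sweeps: the senior adjuster wins 1 of 3 groups, the in-house team wins 2. The in-house team wins overall but not every group — no Simpson reversal.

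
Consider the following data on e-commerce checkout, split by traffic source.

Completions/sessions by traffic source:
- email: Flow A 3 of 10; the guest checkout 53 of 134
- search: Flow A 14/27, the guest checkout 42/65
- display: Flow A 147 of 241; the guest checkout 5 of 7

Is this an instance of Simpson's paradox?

Yes

Email: Flow A 3/10 = 30.0%, the guest checkout 53/134 = 39.6% → the guest checkout
Search: Flow A 14/27 = 51.9%, the guest checkout 42/65 = 64.6% → the guest checkout
Display: Flow A 147/241 = 61.0%, the guest checkout 5/7 = 71.4% → the guest checkout
Overall: Flow A 164/278 = 59.0%, the guest checkout 100/206 = 48.5% → Flow A
The guest checkout wins each traffic group but Flow A wins overall — the comparison reverses. The guest checkout's sessions skew toward email, which has a lower base rate.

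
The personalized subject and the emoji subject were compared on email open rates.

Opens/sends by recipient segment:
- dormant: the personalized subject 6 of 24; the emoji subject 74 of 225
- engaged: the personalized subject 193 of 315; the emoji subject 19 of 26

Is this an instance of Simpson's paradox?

Yes

Dormant: the personalized subject 6/24 = 25.0%, the emoji subject 74/225 = 32.9% → the emoji subject
Engaged: the personalized subject 193/315 = 61.3%, the emoji subject 19/26 = 73.1% → the emoji subject
Overall: the personalized subject 199/339 = 58.7%, the emoji subject 93/251 = 37.1% → the personalized subject
The emoji subject wins each recipient group but the personalized subject wins overall — the comparison reverses. The emoji subject's sends skew toward dormant, which has a lower base rate.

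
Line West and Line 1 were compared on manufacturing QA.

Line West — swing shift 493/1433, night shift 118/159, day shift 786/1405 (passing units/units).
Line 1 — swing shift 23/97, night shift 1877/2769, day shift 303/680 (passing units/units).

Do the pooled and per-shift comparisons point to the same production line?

Swing shift: Line West 493/1433 = 34.4%, Line 1 23/97 = 23.7% → Line West
Night shift: Line West 118/159 = 74.2%, Line 1 1877/2769 = 67.8% → Line West
Day shift: Line West 786/1405 = 55.9%, Line 1 303/680 = 44.6% → Line West
Overall: Line West 1397/2997 = 46.6%, Line 1 2203/3546 = 62.1% → Line 1
Line West wins each shift group but Line 1 wins overall — the comparison reverses. Line West's units skew toward swing shift, which has a lower base rate.

No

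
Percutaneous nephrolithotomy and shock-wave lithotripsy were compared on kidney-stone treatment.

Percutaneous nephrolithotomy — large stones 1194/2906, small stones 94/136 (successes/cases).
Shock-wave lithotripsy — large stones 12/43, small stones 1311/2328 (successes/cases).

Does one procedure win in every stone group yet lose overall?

Large stones: percutaneous nephrolithotomy 1194/2906 = 41.1%, shock-wave lithotripsy 12/43 = 27.9% → percutaneous nephrolithotomy
Small stones: percutaneous nephrolithotomy 94/136 = 69.1%, shock-wave lithotripsy 1311/2328 = 56.3% → percutaneous nephrolithotomy
Overall: percutaneous nephrolithotomy 1288/3042 = 42.3%, shock-wave lithotripsy 1323/2371 = 55.8% → shock-wave lithotripsy
Percutaneous nephrolithotomy wins each stone group but shock-wave lithotripsy wins overall — the comparison reverses. Percutaneous nephrolithotomy's cases skew toward large stones, which has a lower base rate.

Yes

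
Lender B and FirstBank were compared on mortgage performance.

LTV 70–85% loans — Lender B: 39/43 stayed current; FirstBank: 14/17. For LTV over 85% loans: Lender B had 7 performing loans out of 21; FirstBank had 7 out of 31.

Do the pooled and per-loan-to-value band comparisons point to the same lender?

LTV 70–85%: Lender B 39/43 = 90.7%, FirstBank 14/17 = 82.4% → Lender B
LTV over 85%: Lender B 7/21 = 33.3%, FirstBank 7/31 = 22.6% → Lender B
Overall: Lender B 46/64 = 71.9%, FirstBank 21/48 = 43.8% → Lender B
Lender B wins overall and in every loan-to-value group — no reversal.

Yes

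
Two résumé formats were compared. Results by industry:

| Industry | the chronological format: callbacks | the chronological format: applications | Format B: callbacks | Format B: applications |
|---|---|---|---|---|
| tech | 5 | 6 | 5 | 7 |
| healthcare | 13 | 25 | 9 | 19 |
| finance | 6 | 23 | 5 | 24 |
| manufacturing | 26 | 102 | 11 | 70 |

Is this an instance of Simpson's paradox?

No

Tech: the chronological format 5/6 = 83.3%, Format B 5/7 = 71.4% → the chronological format
Healthcare: the chronological format 13/25 = 52.0%, Format B 9/19 = 47.4% → the chronological format
Finance: the chronological format 6/23 = 26.1%, Format B 5/24 = 20.8% → the chronological format
Manufacturing: the chronological format 26/102 = 25.5%, Format B 11/70 = 15.7% → the chronological format
Overall: the chronological format 50/156 = 32.1%, Format B 30/120 = 25.0% → the chronological format
The chronological format wins overall and in every industry group — no reversal.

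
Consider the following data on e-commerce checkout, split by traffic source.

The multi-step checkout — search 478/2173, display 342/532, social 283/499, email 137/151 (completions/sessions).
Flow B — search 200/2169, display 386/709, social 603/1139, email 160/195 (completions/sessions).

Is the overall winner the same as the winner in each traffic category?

Yes

Search: the multi-step checkout 478/2173 = 22.0%, Flow B 200/2169 = 9.2% → the multi-step checkout
Display: the multi-step checkout 342/532 = 64.3%, Flow B 386/709 = 54.4% → the multi-step checkout
Social: the multi-step checkout 283/499 = 56.7%, Flow B 603/1139 = 52.9% → the multi-step checkout
Email: the multi-step checkout 137/151 = 90.7%, Flow B 160/195 = 82.1% → the multi-step checkout
Overall: the multi-step checkout 1240/3355 = 37.0%, Flow B 1349/4212 = 32.0% → the multi-step checkout
The multi-step checkout wins overall and in every traffic group — no reversal.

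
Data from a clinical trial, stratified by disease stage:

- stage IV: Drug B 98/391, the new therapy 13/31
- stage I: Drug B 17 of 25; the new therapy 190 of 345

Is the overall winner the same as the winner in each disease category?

No

Stage IV: Drug B 98/391 = 25.1%, the new therapy 13/31 = 41.9% → the new therapy
Stage I: Drug B 17/25 = 68.0%, the new therapy 190/345 = 55.1% → Drug B
Overall: Drug B 115/416 = 27.6%, the new therapy 203/376 = 54.0% → the new therapy
Neither sweeps: Drug B wins 1 of 2 groups, the new therapy wins 1. The new therapy wins overall but not every group — no Simpson reversal.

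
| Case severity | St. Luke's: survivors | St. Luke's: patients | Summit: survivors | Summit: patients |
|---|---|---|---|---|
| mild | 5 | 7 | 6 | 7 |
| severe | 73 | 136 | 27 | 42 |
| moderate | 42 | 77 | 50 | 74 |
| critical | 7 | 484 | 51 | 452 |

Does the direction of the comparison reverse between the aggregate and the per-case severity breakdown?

Mild: St. Luke's 5/7 = 71.4%, Summit 6/7 = 85.7% → Summit
Severe: St. Luke's 73/136 = 53.7%, Summit 27/42 = 64.3% → Summit
Moderate: St. Luke's 42/77 = 54.5%, Summit 50/74 = 67.6% → Summit
Critical: St. Luke's 7/484 = 1.4%, Summit 51/452 = 11.3% → Summit
Overall: St. Luke's 127/704 = 18.0%, Summit 134/575 = 23.3% → Summit
Summit wins overall and in every case group — no reversal.

No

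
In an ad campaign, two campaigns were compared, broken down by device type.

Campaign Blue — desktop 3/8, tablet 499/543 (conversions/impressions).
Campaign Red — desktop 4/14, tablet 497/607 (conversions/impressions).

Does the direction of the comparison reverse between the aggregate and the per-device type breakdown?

No

Desktop: Campaign Blue 3/8 = 37.5%, Campaign Red 4/14 = 28.6% → Campaign Blue
Tablet: Campaign Blue 499/543 = 91.9%, Campaign Red 497/607 = 81.9% → Campaign Blue
Overall: Campaign Blue 502/551 = 91.1%, Campaign Red 501/621 = 80.7% → Campaign Blue
Campaign Blue wins overall and in every device group — no reversal.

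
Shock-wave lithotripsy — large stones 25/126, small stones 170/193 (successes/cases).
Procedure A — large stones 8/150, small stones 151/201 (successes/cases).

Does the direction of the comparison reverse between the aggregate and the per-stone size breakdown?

Large stones: shock-wave lithotripsy 25/126 = 19.8%, Procedure A 8/150 = 5.3% → shock-wave lithotripsy
Small stones: shock-wave lithotripsy 170/193 = 88.1%, Procedure A 151/201 = 75.1% → shock-wave lithotripsy
Overall: shock-wave lithotripsy 195/319 = 61.1%, Procedure A 159/351 = 45.3% → shock-wave lithotripsy
Shock-wave lithotripsy wins overall and in every stone group — no reversal.

No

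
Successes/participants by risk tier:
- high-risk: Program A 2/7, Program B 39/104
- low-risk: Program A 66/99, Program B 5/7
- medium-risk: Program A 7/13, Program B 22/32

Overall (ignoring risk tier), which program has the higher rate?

High-risk: Program A 2/7 = 28.6%, Program B 39/104 = 37.5% → Program B
Low-risk: Program A 66/99 = 66.7%, Program B 5/7 = 71.4% → Program B
Medium-risk: Program A 7/13 = 53.8%, Program B 22/32 = 68.8% → Program B
Overall: Program A 75/119 = 63.0%, Program B 66/143 = 46.2% → Program A
(Program B wins every risk group but Program A wins overall — Program B's participants skew toward the low-rate high-risk group.)

Program A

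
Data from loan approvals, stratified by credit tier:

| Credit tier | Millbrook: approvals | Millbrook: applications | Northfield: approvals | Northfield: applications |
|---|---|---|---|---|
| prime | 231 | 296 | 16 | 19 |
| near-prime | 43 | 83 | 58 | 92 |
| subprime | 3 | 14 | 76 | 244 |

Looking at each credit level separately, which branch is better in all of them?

Prime: Millbrook 231/296 = 78.0%, Northfield 16/19 = 84.2% → Northfield
Near-prime: Millbrook 43/83 = 51.8%, Northfield 58/92 = 63.0% → Northfield
Subprime: Millbrook 3/14 = 21.4%, Northfield 76/244 = 31.1% → Northfield
Northfield has the higher rate in all 3 groups.

Northfield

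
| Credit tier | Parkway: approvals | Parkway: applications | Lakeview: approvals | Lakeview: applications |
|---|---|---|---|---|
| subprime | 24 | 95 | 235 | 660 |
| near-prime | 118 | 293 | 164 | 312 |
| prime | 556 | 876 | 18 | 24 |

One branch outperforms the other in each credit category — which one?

Subprime: Parkway 24/95 = 25.3%, Lakeview 235/660 = 35.6% → Lakeview
Near-prime: Parkway 118/293 = 40.3%, Lakeview 164/312 = 52.6% → Lakeview
Prime: Parkway 556/876 = 63.5%, Lakeview 18/24 = 75.0% → Lakeview
Lakeview has the higher rate in all 3 groups.

Lakeview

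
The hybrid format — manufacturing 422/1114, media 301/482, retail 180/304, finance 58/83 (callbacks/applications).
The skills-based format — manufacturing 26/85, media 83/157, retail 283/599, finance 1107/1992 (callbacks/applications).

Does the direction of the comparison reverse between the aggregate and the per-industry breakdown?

Yes

Manufacturing: the hybrid format 422/1114 = 37.9%, the skills-based format 26/85 = 30.6% → the hybrid format
Media: the hybrid format 301/482 = 62.4%, the skills-based format 83/157 = 52.9% → the hybrid format
Retail: the hybrid format 180/304 = 59.2%, the skills-based format 283/599 = 47.2% → the hybrid format
Finance: the hybrid format 58/83 = 69.9%, the skills-based format 1107/1992 = 55.6% → the hybrid format
Overall: the hybrid format 961/1983 = 48.5%, the skills-based format 1499/2833 = 52.9% → the skills-based format
The hybrid format wins each industry group but the skills-based format wins overall — the comparison reverses. The hybrid format's applications skew toward manufacturing, which has a lower base rate.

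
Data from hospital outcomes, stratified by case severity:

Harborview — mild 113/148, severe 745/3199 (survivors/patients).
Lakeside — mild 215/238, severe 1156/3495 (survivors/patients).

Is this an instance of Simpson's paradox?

No

Mild: Harborview 113/148 = 76.4%, Lakeside 215/238 = 90.3% → Lakeside
Severe: Harborview 745/3199 = 23.3%, Lakeside 1156/3495 = 33.1% → Lakeside
Overall: Harborview 858/3347 = 25.6%, Lakeside 1371/3733 = 36.7% → Lakeside
Lakeside wins overall and in every case group — no reversal.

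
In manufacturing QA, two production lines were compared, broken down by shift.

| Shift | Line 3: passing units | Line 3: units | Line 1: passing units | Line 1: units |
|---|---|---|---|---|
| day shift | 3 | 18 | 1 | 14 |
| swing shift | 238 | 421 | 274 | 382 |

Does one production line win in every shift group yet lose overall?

Day shift: Line 3 3/18 = 16.7%, Line 1 1/14 = 7.1% → Line 3
Swing shift: Line 3 238/421 = 56.5%, Line 1 274/382 = 71.7% → Line 1
Overall: Line 3 241/439 = 54.9%, Line 1 275/396 = 69.4% → Line 1
Neither sweeps: Line 3 wins 1 of 2 groups, Line 1 wins 1. Line 1 wins overall but not every group — no Simpson reversal.

No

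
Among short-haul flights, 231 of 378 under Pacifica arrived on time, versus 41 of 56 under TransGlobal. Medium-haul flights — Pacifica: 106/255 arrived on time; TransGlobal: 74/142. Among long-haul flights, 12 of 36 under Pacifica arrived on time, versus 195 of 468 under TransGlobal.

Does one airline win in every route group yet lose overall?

Yes

Short-haul: Pacifica 231/378 = 61.1%, TransGlobal 41/56 = 73.2% → TransGlobal
Medium-haul: Pacifica 106/255 = 41.6%, TransGlobal 74/142 = 52.1% → TransGlobal
Long-haul: Pacifica 12/36 = 33.3%, TransGlobal 195/468 = 41.7% → TransGlobal
Overall: Pacifica 349/669 = 52.2%, TransGlobal 310/666 = 46.5% → Pacifica
TransGlobal wins each route group but Pacifica wins overall — the comparison reverses. TransGlobal's flights skew toward long-haul, which has a lower base rate.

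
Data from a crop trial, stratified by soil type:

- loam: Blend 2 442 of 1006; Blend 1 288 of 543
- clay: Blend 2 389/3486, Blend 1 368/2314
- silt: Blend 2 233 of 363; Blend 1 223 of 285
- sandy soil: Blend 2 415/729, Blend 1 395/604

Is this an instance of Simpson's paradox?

No

Loam: Blend 2 442/1006 = 43.9%, Blend 1 288/543 = 53.0% → Blend 1
Clay: Blend 2 389/3486 = 11.2%, Blend 1 368/2314 = 15.9% → Blend 1
Silt: Blend 2 233/363 = 64.2%, Blend 1 223/285 = 78.2% → Blend 1
Sandy soil: Blend 2 415/729 = 56.9%, Blend 1 395/604 = 65.4% → Blend 1
Overall: Blend 2 1479/5584 = 26.5%, Blend 1 1274/3746 = 34.0% → Blend 1
Blend 1 wins overall and in every soil group — no reversal.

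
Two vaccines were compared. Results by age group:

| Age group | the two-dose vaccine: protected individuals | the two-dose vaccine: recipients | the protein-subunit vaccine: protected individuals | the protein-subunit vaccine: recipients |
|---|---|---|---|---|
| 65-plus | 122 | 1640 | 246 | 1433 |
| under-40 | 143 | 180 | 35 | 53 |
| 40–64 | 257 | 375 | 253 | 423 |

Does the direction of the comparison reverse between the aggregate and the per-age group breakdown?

65-plus: the two-dose vaccine 122/1640 = 7.4%, the protein-subunit vaccine 246/1433 = 17.2% → the protein-subunit vaccine
Under-40: the two-dose vaccine 143/180 = 79.4%, the protein-subunit vaccine 35/53 = 66.0% → the two-dose vaccine
40–64: the two-dose vaccine 257/375 = 68.5%, the protein-subunit vaccine 253/423 = 59.8% → the two-dose vaccine
Overall: the two-dose vaccine 522/2195 = 23.8%, the protein-subunit vaccine 534/1909 = 28.0% → the protein-subunit vaccine
Neither sweeps: the two-dose vaccine wins 2 of 3 groups, the protein-subunit vaccine wins 1. The protein-subunit vaccine wins overall but not every group — no Simpson reversal.

No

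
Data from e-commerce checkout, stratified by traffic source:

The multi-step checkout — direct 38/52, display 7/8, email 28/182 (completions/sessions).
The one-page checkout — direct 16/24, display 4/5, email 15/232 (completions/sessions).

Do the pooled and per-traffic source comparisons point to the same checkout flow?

Direct: the multi-step checkout 38/52 = 73.1%, the one-page checkout 16/24 = 66.7% → the multi-step checkout
Display: the multi-step checkout 7/8 = 87.5%, the one-page checkout 4/5 = 80.0% → the multi-step checkout
Email: the multi-step checkout 28/182 = 15.4%, the one-page checkout 15/232 = 6.5% → the multi-step checkout
Overall: the multi-step checkout 73/242 = 30.2%, the one-page checkout 35/261 = 13.4% → the multi-step checkout
The multi-step checkout wins overall and in every traffic group — no reversal.

Yes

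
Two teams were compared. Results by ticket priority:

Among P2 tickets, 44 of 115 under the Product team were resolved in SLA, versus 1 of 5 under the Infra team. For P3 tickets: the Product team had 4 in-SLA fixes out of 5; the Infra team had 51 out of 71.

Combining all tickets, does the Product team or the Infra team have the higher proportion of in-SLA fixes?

the Infra team

P2: the Product team 44/115 = 38.3%, the Infra team 1/5 = 20.0% → the Product team
P3: the Product team 4/5 = 80.0%, the Infra team 51/71 = 71.8% → the Product team
Overall: the Product team 48/120 = 40.0%, the Infra team 52/76 = 68.4% → the Infra team
(The Product team wins every ticket group but the Infra team wins overall — the Product team's tickets skew toward the low-rate P2 group.)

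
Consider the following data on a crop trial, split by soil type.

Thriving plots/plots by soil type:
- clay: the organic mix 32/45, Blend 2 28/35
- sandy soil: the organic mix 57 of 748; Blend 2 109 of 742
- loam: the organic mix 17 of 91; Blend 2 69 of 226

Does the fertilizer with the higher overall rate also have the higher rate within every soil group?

Clay: the organic mix 32/45 = 71.1%, Blend 2 28/35 = 80.0% → Blend 2
Sandy soil: the organic mix 57/748 = 7.6%, Blend 2 109/742 = 14.7% → Blend 2
Loam: the organic mix 17/91 = 18.7%, Blend 2 69/226 = 30.5% → Blend 2
Overall: the organic mix 106/884 = 12.0%, Blend 2 206/1003 = 20.5% → Blend 2
Blend 2 wins overall and in every soil group — no reversal.

Yes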